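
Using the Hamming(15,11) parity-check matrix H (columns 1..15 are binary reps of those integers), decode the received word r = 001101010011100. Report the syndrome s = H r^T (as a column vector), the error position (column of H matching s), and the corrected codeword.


s = (0, 0, 1, 1)^T, error position = 3, corrected codeword c = 000101010011100

Compute s = H r^T mod 2 one row at a time:
  s_1 = 1 + 0 + 0 + 1 + 1 + 1 + 0 + 0 = 4 ≡ 0 (mod 2).
  s_2 = 1 + 0 + 1 + 0 + 1 + 1 + 0 + 0 = 4 ≡ 0 (mod 2).
  s_3 = 0 + 1 + 1 + 0 + 0 + 1 + 0 + 0 = 3 ≡ 1 (mod 2).
  s_4 = 0 + 1 + 0 + 0 + 0 + 1 + 1 + 0 = 3 ≡ 1 (mod 2).
s = (0, 0, 1, 1)^T — this equals column 3 of H (binary 0011), so error is at position 3.
Correct: flip bit 3 of r = 001101010011100 to get c = 000101010011100.


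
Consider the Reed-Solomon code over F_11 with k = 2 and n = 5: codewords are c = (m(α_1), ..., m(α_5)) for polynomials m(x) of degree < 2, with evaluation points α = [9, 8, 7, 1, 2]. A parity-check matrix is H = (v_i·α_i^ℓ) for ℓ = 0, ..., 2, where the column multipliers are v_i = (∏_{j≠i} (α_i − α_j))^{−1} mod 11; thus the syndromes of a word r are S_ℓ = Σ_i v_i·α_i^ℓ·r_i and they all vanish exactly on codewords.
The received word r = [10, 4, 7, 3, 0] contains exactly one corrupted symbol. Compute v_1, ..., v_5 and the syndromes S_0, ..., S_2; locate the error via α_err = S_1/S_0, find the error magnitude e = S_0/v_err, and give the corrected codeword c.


S = (10, 2, 7), error at position 1, error magnitude e = 9, c = [1, 4, 7, 3, 0].

Step 1: column multipliers v_i = (∏_{j≠i}(α_i − α_j))^{−1} mod 11.
  i = 1 (α = 9): (9−8)(9−7)(9−1)(9−2) = 1·2·8·7 = 112 ≡ 2, so v_1 = 2^{−1} = 6 (mod 11).
  i = 2 (α = 8): (8−9)(8−7)(8−1)(8−2) = (−1)·1·7·6 = −42 ≡ 2, so v_2 = 2^{−1} = 6 (mod 11).
  i = 3 (α = 7): (7−9)(7−8)(7−1)(7−2) = (−2)·(−1)·6·5 = 60 ≡ 5, so v_3 = 5^{−1} = 9 (mod 11).
  i = 4 (α = 1): (1−9)(1−8)(1−7)(1−2) = (−8)·(−7)·(−6)·(−1) = 336 ≡ 6, so v_4 = 6^{−1} = 2 (mod 11).
  i = 5 (α = 2): (2−9)(2−8)(2−7)(2−1) = (−7)·(−6)·(−5)·1 = −210 ≡ 10, so v_5 = 10^{−1} = 10 (mod 11).
  v = [6, 6, 9, 2, 10].
Step 2: syndromes of r = [10, 4, 7, 3, 0] (all sums mod 11).
  S_0 = Σ v_i r_i = 6·10 + 6·4 + 9·7 + 2·3 + 10·0 = 153 ≡ 10.
  S_1 = Σ v_i α_i r_i = 6·9·10 + 6·8·4 + 9·7·7 + 2·1·3 + 10·2·0 = 1179 ≡ 2.
  α_i^2 mod 11 = [4, 9, 5, 1, 4].
  S_2 = Σ v_i α_i^2 r_i = 6·4·10 + 6·9·4 + 9·5·7 + 2·1·3 + 10·4·0 = 777 ≡ 7.
  S = (10, 2, 7) ≠ 0, so r is not a codeword (an error is present).
Step 3: locate the error. For a single error e at position i, S_ℓ = v_i·e·α_i^ℓ, so α_err = S_1/S_0.
  S_0^{−1} = 10^{−1} = 10 (mod 11), so α_err = 2·10 = 20 ≡ 9 = α_1. Error position i = 1.
  Consistency check: S_2/S_1 = 7·6 = 42 ≡ 9 = α_err ✓ (single-error assumption holds).
Step 4: error magnitude e = S_0/v_1 = S_0·∏_{j≠1}(α_1 − α_j) = 10·2 = 20 ≡ 9 (mod 11).
Step 5: correct position 1: c_1 = r_1 − e = 10 − 9 ≡ 1 (mod 11). Hence c = [1, 4, 7, 3, 0].
  Check: interpolating c through the α_i gives m(x) = 6 + 8·x (degree < 2) with m(α_i) = c_i for every i, so c is indeed a codeword.


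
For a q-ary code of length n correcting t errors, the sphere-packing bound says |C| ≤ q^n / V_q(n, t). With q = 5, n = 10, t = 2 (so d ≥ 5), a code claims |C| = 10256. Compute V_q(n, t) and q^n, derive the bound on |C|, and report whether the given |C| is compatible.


V_q(n, t) = 761, q^n = 9765625, Hamming bound = 12832, |C| = 10256 ≤ bound (satisfied).

Step 1: Compute V_q(n, t) = Σ_{j=0}^2 C(n, j) (q−1)^j.
  j = 0: C(10,0)·(4)^0 = 1·1 = 1.
  j = 1: C(10,1)·(4)^1 = 10·4 = 40.
  j = 2: C(10,2)·(4)^2 = 45·16 = 720.
  V_q(n, t) = 1 + 40 + 720 = 761.
Step 2: q^n = 5^10 = 9765625.
Step 3: Hamming bound ⌊q^n / V_q(n,t)⌋ = ⌊9765625/761⌋ = 12832.
Step 4: Compare |C| = 10256 to 12832: satisfied.
The claimed |C| lies below the Hamming bound.


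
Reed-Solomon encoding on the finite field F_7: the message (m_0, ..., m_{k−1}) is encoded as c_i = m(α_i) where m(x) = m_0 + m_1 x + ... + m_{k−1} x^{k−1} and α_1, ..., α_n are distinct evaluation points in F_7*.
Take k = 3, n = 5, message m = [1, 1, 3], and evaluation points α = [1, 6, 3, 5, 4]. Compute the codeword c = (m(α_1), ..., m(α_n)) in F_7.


c = [5, 3, 3, 4, 4]

Message polynomial: m(x) = 1 + 1·x + 3·x^2 (mod 7).
For each evaluation point α_i, compute m(α_i) mod 7:
  α_1 = 1: Horner steps 3 → 4 → 5, so m(1) = 5.
  α_2 = 6: Horner steps 3 → 5 → 3, so m(6) = 3.
  α_3 = 3: Horner steps 3 → 3 → 3, so m(3) = 3.
  α_4 = 5: Horner steps 3 → 2 → 4, so m(5) = 4.
  α_5 = 4: Horner steps 3 → 6 → 4, so m(4) = 4.
Codeword c = [5, 3, 3, 4, 4] ∈ F_7^5.


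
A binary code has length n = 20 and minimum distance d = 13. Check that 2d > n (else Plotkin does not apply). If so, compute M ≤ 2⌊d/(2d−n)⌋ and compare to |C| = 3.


Plotkin bound M ≤ 4; given |C| = 3 ≤ bound (satisfied).

Check applicability: 2d = 26, n = 20.
2d − n = 6 > 0, so Plotkin applies.
Compute d/(2d−n) = 13/6 ≈ 2.1667.
⌊d/(2d−n)⌋ = 2.
Plotkin bound: M ≤ 2·2 = 4.
Given |C| = 3, check: satisfied.
This |C| is below the Plotkin bound.


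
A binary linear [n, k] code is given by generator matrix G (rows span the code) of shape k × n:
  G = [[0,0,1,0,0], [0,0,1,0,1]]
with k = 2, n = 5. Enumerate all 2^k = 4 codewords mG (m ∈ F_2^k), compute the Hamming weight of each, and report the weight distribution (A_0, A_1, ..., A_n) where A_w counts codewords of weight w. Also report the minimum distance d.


Weight distribution: A_0 = 1, A_1 = 2, A_2 = 1. Minimum distance d = 1.

Enumerate all 2^2 = 4 messages m ∈ F_2^2.
For each, compute codeword c = mG in F_2^5, then tally its weight.
  m = 00 → c = 00000, weight = 0.
  m = 10 → c = 00100, weight = 1.
  m = 01 → c = 00101, weight = 2.
  m = 11 → c = 00001, weight = 1.
Tally weights:
  weight 0: 1 codewords.
  weight 1: 2 codewords.
  weight 2: 1 codewords.
Minimum distance d = smallest w > 0 with A_w > 0 = 1.
Sanity: Σ A_w = 4 = 2^2 = 4 ✓.


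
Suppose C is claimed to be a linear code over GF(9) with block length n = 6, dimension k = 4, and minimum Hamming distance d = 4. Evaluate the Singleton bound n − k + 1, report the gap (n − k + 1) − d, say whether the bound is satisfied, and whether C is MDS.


Singleton RHS = n − k + 1 = 3, slack = -1, bound violated (no such code; not MDS).

Singleton bound: d ≤ n − k + 1.
Here n = 6, k = 4, so n − k + 1 = 3.
Given d = 4, check d ≤ 3: NO.
Slack = (n − k + 1) − d = -1.
The slack is negative: d = 4 exceeds n − k + 1 = 3 by 1, so the Singleton bound is violated and no linear [6, 4, 4]_9 code can exist. In particular it is not MDS (MDS requires d = n − k + 1 exactly).
Description: the claimed parameters are [6, 4, 4]_9; such a code would be impossible (violates the Singleton bound).


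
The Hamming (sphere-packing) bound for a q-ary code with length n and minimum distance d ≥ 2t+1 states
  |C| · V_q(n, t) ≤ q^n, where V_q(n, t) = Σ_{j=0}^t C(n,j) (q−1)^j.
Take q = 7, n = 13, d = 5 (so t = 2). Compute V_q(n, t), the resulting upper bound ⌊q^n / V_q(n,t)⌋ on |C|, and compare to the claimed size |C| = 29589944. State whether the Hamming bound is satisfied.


V_q(n, t) = 2887, q^n = 96889010407, Hamming bound = 33560446, |C| = 29589944 ≤ bound (satisfied).

Step 1: Compute V_q(n, t) = Σ_{j=0}^2 C(n, j) (q−1)^j.
  j = 0: C(13,0)·(6)^0 = 1·1 = 1.
  j = 1: C(13,1)·(6)^1 = 13·6 = 78.
  j = 2: C(13,2)·(6)^2 = 78·36 = 2808.
  V_q(n, t) = 1 + 78 + 2808 = 2887.
Step 2: q^n = 7^13 = 96889010407.
Step 3: Hamming bound ⌊q^n / V_q(n,t)⌋ = ⌊96889010407/2887⌋ = 33560446.
Step 4: Compare |C| = 29589944 to 33560446: satisfied.
The claimed |C| lies below the Hamming bound.


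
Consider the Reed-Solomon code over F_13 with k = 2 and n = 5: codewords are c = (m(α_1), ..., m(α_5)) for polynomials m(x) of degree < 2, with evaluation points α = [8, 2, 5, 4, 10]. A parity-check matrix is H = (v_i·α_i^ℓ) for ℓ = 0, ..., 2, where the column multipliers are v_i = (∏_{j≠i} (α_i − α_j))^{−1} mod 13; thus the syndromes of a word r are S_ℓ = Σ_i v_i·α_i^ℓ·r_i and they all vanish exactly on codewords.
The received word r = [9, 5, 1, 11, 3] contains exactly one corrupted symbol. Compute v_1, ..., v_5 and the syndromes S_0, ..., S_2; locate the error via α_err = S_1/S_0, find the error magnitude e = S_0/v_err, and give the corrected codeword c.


S = (1, 8, 12), error at position 1, error magnitude e = 12, c = [10, 5, 1, 11, 3].

Step 1: column multipliers v_i = (∏_{j≠i}(α_i − α_j))^{−1} mod 13.
  i = 1 (α = 8): (8−2)(8−5)(8−4)(8−10) = 6·3·4·(−2) = −144 ≡ 12, so v_1 = 12^{−1} = 12 (mod 13).
  i = 2 (α = 2): (2−8)(2−5)(2−4)(2−10) = (−6)·(−3)·(−2)·(−8) = 288 ≡ 2, so v_2 = 2^{−1} = 7 (mod 13).
  i = 3 (α = 5): (5−8)(5−2)(5−4)(5−10) = (−3)·3·1·(−5) = 45 ≡ 6, so v_3 = 6^{−1} = 11 (mod 13).
  i = 4 (α = 4): (4−8)(4−2)(4−5)(4−10) = (−4)·2·(−1)·(−6) = −48 ≡ 4, so v_4 = 4^{−1} = 10 (mod 13).
  i = 5 (α = 10): (10−8)(10−2)(10−5)(10−4) = 2·8·5·6 = 480 ≡ 12, so v_5 = 12^{−1} = 12 (mod 13).
  v = [12, 7, 11, 10, 12].
Step 2: syndromes of r = [9, 5, 1, 11, 3] (all sums mod 13).
  S_0 = Σ v_i r_i = 12·9 + 7·5 + 11·1 + 10·11 + 12·3 = 300 ≡ 1.
  S_1 = Σ v_i α_i r_i = 12·8·9 + 7·2·5 + 11·5·1 + 10·4·11 + 12·10·3 = 1789 ≡ 8.
  α_i^2 mod 13 = [12, 4, 12, 3, 9].
  S_2 = Σ v_i α_i^2 r_i = 12·12·9 + 7·4·5 + 11·12·1 + 10·3·11 + 12·9·3 = 2222 ≡ 12.
  S = (1, 8, 12) ≠ 0, so r is not a codeword (an error is present).
Step 3: locate the error. For a single error e at position i, S_ℓ = v_i·e·α_i^ℓ, so α_err = S_1/S_0.
  S_0^{−1} = 1^{−1} = 1 (mod 13), so α_err = 8·1 = 8 ≡ 8 = α_1. Error position i = 1.
  Consistency check: S_2/S_1 = 12·5 = 60 ≡ 8 = α_err ✓ (single-error assumption holds).
Step 4: error magnitude e = S_0/v_1 = S_0·∏_{j≠1}(α_1 − α_j) = 1·12 = 12 ≡ 12 (mod 13).
Step 5: correct position 1: c_1 = r_1 − e = 9 − 12 ≡ 10 (mod 13). Hence c = [10, 5, 1, 11, 3].
  Check: interpolating c through the α_i gives m(x) = 12 + 3·x (degree < 2) with m(α_i) = c_i for every i, so c is indeed a codeword.


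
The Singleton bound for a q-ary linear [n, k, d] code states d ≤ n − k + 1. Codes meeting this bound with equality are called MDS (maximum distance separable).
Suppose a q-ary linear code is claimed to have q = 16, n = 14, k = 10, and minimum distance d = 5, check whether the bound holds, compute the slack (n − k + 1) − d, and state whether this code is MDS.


Singleton RHS = n − k + 1 = 5, slack = 0, bound satisfied, MDS.

Singleton bound: d ≤ n − k + 1.
Here n = 14, k = 10, so n − k + 1 = 5.
Given d = 5, check d ≤ 5: YES.
Slack = (n − k + 1) − d = 0.
The code is MDS (slack = 0).
Description: the claimed parameters are [14, 10, 5]_16; such a code would be MDS (meets Singleton bound).


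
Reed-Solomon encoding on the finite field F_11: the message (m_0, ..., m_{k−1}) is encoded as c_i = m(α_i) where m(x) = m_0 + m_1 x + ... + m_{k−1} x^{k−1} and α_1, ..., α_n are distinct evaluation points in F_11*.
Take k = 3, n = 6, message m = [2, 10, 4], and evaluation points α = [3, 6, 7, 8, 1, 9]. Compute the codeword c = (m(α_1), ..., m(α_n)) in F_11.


c = [2, 8, 4, 8, 5, 9]

Message polynomial: m(x) = 2 + 10·x + 4·x^2 (mod 11).
For each evaluation point α_i, compute m(α_i) mod 11:
  α_1 = 3: Horner steps 4 → 0 → 2, so m(3) = 2.
  α_2 = 6: Horner steps 4 → 1 → 8, so m(6) = 8.
  α_3 = 7: Horner steps 4 → 5 → 4, so m(7) = 4.
  α_4 = 8: Horner steps 4 → 9 → 8, so m(8) = 8.
  α_5 = 1: Horner steps 4 → 3 → 5, so m(1) = 5.
  α_6 = 9: Horner steps 4 → 2 → 9, so m(9) = 9.
Codeword c = [2, 8, 4, 8, 5, 9] ∈ F_11^6.


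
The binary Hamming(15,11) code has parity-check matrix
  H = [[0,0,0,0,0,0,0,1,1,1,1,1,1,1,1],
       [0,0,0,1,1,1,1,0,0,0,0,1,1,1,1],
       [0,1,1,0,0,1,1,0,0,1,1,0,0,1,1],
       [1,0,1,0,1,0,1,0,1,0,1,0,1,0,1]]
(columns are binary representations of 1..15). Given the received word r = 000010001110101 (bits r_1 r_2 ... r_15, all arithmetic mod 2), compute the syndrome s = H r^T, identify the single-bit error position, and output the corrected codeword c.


s = (1, 1, 1, 1)^T, error position = 15, corrected codeword c = 000010001110100

Compute s = H r^T mod 2 one row at a time:
  s_1 = 0 + 1 + 1 + 1 + 0 + 1 + 0 + 1 = 5 ≡ 1 (mod 2).
  s_2 = 0 + 1 + 0 + 0 + 0 + 1 + 0 + 1 = 3 ≡ 1 (mod 2).
  s_3 = 0 + 0 + 0 + 0 + 1 + 1 + 0 + 1 = 3 ≡ 1 (mod 2).
  s_4 = 0 + 0 + 1 + 0 + 1 + 1 + 1 + 1 = 5 ≡ 1 (mod 2).
s = (1, 1, 1, 1)^T — this equals column 15 of H (binary 1111), so error is at position 15.
Correct: flip bit 15 of r = 000010001110101 to get c = 000010001110100.


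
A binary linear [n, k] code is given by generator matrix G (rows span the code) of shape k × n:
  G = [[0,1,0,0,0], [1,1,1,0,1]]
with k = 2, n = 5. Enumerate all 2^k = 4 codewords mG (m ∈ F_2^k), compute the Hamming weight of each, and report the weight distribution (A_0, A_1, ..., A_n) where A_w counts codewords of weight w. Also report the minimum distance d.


Weight distribution: A_0 = 1, A_1 = 1, A_3 = 1, A_4 = 1. Minimum distance d = 1.

Enumerate all 2^2 = 4 messages m ∈ F_2^2.
For each, compute codeword c = mG in F_2^5, then tally its weight.
  m = 00 → c = 00000, weight = 0.
  m = 10 → c = 01000, weight = 1.
  m = 01 → c = 11101, weight = 4.
  m = 11 → c = 10101, weight = 3.
Tally weights:
  weight 0: 1 codewords.
  weight 1: 1 codewords.
  weight 3: 1 codewords.
  weight 4: 1 codewords.
Minimum distance d = smallest w > 0 with A_w > 0 = 1.
Sanity: Σ A_w = 4 = 2^2 = 4 ✓.


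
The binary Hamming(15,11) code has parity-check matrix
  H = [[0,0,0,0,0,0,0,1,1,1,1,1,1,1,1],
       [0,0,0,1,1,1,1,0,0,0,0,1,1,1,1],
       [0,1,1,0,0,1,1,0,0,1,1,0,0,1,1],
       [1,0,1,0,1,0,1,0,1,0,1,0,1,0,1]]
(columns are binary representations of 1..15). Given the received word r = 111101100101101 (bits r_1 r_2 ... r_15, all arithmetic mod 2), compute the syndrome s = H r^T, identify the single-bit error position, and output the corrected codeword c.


s = (0, 0, 0, 1)^T, error position = 1, corrected codeword c = 011101100101101

Compute s = H r^T mod 2 one row at a time:
  s_1 = 0 + 0 + 1 + 0 + 1 + 1 + 0 + 1 = 4 ≡ 0 (mod 2).
  s_2 = 1 + 0 + 1 + 1 + 1 + 1 + 0 + 1 = 6 ≡ 0 (mod 2).
  s_3 = 1 + 1 + 1 + 1 + 1 + 0 + 0 + 1 = 6 ≡ 0 (mod 2).
  s_4 = 1 + 1 + 0 + 1 + 0 + 0 + 1 + 1 = 5 ≡ 1 (mod 2).
s = (0, 0, 0, 1)^T — this equals column 1 of H (binary 0001), so error is at position 1.
Correct: flip bit 1 of r = 111101100101101 to get c = 011101100101101.


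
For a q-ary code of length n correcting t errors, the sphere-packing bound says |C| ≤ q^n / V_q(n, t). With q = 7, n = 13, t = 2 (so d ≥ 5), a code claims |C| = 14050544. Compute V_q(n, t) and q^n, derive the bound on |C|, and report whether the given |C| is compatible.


V_q(n, t) = 2887, q^n = 96889010407, Hamming bound = 33560446, |C| = 14050544 ≤ bound (satisfied).

Step 1: Compute V_q(n, t) = Σ_{j=0}^2 C(n, j) (q−1)^j.
  j = 0: C(13,0)·(6)^0 = 1·1 = 1.
  j = 1: C(13,1)·(6)^1 = 13·6 = 78.
  j = 2: C(13,2)·(6)^2 = 78·36 = 2808.
  V_q(n, t) = 1 + 78 + 2808 = 2887.
Step 2: q^n = 7^13 = 96889010407.
Step 3: Hamming bound ⌊q^n / V_q(n,t)⌋ = ⌊96889010407/2887⌋ = 33560446.
Step 4: Compare |C| = 14050544 to 33560446: satisfied.
The claimed |C| lies below the Hamming bound.


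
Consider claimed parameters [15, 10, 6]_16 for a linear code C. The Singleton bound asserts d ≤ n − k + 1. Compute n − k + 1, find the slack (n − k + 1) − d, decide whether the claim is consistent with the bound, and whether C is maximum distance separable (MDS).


Singleton RHS = n − k + 1 = 6, slack = 0, bound satisfied, MDS.

Singleton bound: d ≤ n − k + 1.
Here n = 15, k = 10, so n − k + 1 = 6.
Given d = 6, check d ≤ 6: YES.
Slack = (n − k + 1) − d = 0.
The code is MDS (slack = 0).
Description: the claimed parameters are [15, 10, 6]_16; such a code would be MDS (meets Singleton bound).


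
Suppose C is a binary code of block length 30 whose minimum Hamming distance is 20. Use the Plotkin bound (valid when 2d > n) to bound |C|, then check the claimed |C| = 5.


Plotkin bound M ≤ 4; given |C| = 5 > bound (violated).

Check applicability: 2d = 40, n = 30.
2d − n = 10 > 0, so Plotkin applies.
Compute d/(2d−n) = 20/10 ≈ 2.0000.
⌊d/(2d−n)⌋ = 2.
Plotkin bound: M ≤ 2·2 = 4.
Given |C| = 5, check: VIOLATED.
This |C| is above the Plotkin bound, so no binary code with n = 30, d = 20 and 5 codewords exists.


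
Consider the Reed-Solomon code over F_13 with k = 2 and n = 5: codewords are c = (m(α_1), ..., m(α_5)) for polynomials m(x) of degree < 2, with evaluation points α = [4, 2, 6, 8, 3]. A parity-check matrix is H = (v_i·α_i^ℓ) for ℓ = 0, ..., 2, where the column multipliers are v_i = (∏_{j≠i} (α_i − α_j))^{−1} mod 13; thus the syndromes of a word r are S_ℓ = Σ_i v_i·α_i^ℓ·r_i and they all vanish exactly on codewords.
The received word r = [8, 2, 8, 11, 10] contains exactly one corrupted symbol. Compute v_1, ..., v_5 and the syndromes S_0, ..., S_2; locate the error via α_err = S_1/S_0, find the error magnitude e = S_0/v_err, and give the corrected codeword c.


S = (1, 4, 3), error at position 1, error magnitude e = 3, c = [5, 2, 8, 11, 10].

Step 1: column multipliers v_i = (∏_{j≠i}(α_i − α_j))^{−1} mod 13.
  i = 1 (α = 4): (4−2)(4−6)(4−8)(4−3) = 2·(−2)·(−4)·1 = 16 ≡ 3, so v_1 = 3^{−1} = 9 (mod 13).
  i = 2 (α = 2): (2−4)(2−6)(2−8)(2−3) = (−2)·(−4)·(−6)·(−1) = 48 ≡ 9, so v_2 = 9^{−1} = 3 (mod 13).
  i = 3 (α = 6): (6−4)(6−2)(6−8)(6−3) = 2·4·(−2)·3 = −48 ≡ 4, so v_3 = 4^{−1} = 10 (mod 13).
  i = 4 (α = 8): (8−4)(8−2)(8−6)(8−3) = 4·6·2·5 = 240 ≡ 6, so v_4 = 6^{−1} = 11 (mod 13).
  i = 5 (α = 3): (3−4)(3−2)(3−6)(3−8) = (−1)·1·(−3)·(−5) = −15 ≡ 11, so v_5 = 11^{−1} = 6 (mod 13).
  v = [9, 3, 10, 11, 6].
Step 2: syndromes of r = [8, 2, 8, 11, 10] (all sums mod 13).
  S_0 = Σ v_i r_i = 9·8 + 3·2 + 10·8 + 11·11 + 6·10 = 339 ≡ 1.
  S_1 = Σ v_i α_i r_i = 9·4·8 + 3·2·2 + 10·6·8 + 11·8·11 + 6·3·10 = 1928 ≡ 4.
  α_i^2 mod 13 = [3, 4, 10, 12, 9].
  S_2 = Σ v_i α_i^2 r_i = 9·3·8 + 3·4·2 + 10·10·8 + 11·12·11 + 6·9·10 = 3032 ≡ 3.
  S = (1, 4, 3) ≠ 0, so r is not a codeword (an error is present).
Step 3: locate the error. For a single error e at position i, S_ℓ = v_i·e·α_i^ℓ, so α_err = S_1/S_0.
  S_0^{−1} = 1^{−1} = 1 (mod 13), so α_err = 4·1 = 4 ≡ 4 = α_1. Error position i = 1.
  Consistency check: S_2/S_1 = 3·10 = 30 ≡ 4 = α_err ✓ (single-error assumption holds).
Step 4: error magnitude e = S_0/v_1 = S_0·∏_{j≠1}(α_1 − α_j) = 1·3 = 3 ≡ 3 (mod 13).
Step 5: correct position 1: c_1 = r_1 − e = 8 − 3 ≡ 5 (mod 13). Hence c = [5, 2, 8, 11, 10].
  Check: interpolating c through the α_i gives m(x) = 12 + 8·x (degree < 2) with m(α_i) = c_i for every i, so c is indeed a codeword.


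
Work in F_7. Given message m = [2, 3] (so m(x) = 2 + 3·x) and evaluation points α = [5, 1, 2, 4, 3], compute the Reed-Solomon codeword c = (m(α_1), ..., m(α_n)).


c = [3, 5, 1, 0, 4]

Message polynomial: m(x) = 2 + 3·x (mod 7).
For each evaluation point α_i, compute m(α_i) mod 7:
  α_1 = 5: Horner steps 3 → 3, so m(5) = 3.
  α_2 = 1: Horner steps 3 → 5, so m(1) = 5.
  α_3 = 2: Horner steps 3 → 1, so m(2) = 1.
  α_4 = 4: Horner steps 3 → 0, so m(4) = 0.
  α_5 = 3: Horner steps 3 → 4, so m(3) = 4.
Codeword c = [3, 5, 1, 0, 4] ∈ F_7^5.


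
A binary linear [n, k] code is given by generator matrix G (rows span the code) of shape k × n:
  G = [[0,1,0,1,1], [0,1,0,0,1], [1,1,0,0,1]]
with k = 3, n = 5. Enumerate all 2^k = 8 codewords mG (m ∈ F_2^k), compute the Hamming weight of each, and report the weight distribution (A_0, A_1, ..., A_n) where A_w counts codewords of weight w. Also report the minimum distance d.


Weight distribution: A_0 = 1, A_1 = 2, A_2 = 2, A_3 = 2, A_4 = 1. Minimum distance d = 1.

Enumerate all 2^3 = 8 messages m ∈ F_2^3.
For each, compute codeword c = mG in F_2^5, then tally its weight.
  m = 000 → c = 00000, weight = 0.
  m = 100 → c = 01011, weight = 3.
  m = 010 → c = 01001, weight = 2.
  m = 110 → c = 00010, weight = 1.
  m = 001 → c = 11001, weight = 3.
  m = 101 → c = 10010, weight = 2.
  m = 011 → c = 10000, weight = 1.
  m = 111 → c = 11011, weight = 4.
Tally weights:
  weight 0: 1 codewords.
  weight 1: 2 codewords.
  weight 2: 2 codewords.
  weight 3: 2 codewords.
  weight 4: 1 codewords.
Minimum distance d = smallest w > 0 with A_w > 0 = 1.
Sanity: Σ A_w = 8 = 2^3 = 8 ✓.


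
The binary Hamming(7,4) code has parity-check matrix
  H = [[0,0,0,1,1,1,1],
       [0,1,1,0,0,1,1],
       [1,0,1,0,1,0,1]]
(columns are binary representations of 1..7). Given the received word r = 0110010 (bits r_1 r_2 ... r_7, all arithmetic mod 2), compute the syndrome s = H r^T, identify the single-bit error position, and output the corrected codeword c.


s = (1, 1, 1)^T, error position = 7, corrected codeword c = 0110011

Compute s = H r^T mod 2 one row at a time:
  s_1 = 0 + 0 + 1 + 0 = 1 ≡ 1 (mod 2).
  s_2 = 1 + 1 + 1 + 0 = 3 ≡ 1 (mod 2).
  s_3 = 0 + 1 + 0 + 0 = 1 ≡ 1 (mod 2).
s = (1, 1, 1)^T — this equals column 7 of H (binary 111), so error is at position 7.
Correct: flip bit 7 of r = 0110010 to get c = 0110011.


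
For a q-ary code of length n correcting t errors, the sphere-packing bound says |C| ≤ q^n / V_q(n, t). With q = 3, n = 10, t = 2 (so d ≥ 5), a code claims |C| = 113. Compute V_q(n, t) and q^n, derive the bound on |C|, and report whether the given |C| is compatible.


V_q(n, t) = 201, q^n = 59049, Hamming bound = 293, |C| = 113 ≤ bound (satisfied).

Step 1: Compute V_q(n, t) = Σ_{j=0}^2 C(n, j) (q−1)^j.
  j = 0: C(10,0)·(2)^0 = 1·1 = 1.
  j = 1: C(10,1)·(2)^1 = 10·2 = 20.
  j = 2: C(10,2)·(2)^2 = 45·4 = 180.
  V_q(n, t) = 1 + 20 + 180 = 201.
Step 2: q^n = 3^10 = 59049.
Step 3: Hamming bound ⌊q^n / V_q(n,t)⌋ = ⌊59049/201⌋ = 293.
Step 4: Compare |C| = 113 to 293: satisfied.
The claimed |C| lies below the Hamming bound.


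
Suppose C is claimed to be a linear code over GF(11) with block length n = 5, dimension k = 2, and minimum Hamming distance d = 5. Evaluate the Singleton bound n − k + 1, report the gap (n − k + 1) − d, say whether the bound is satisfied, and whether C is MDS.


Singleton RHS = n − k + 1 = 4, slack = -1, bound violated (no such code; not MDS).

Singleton bound: d ≤ n − k + 1.
Here n = 5, k = 2, so n − k + 1 = 4.
Given d = 5, check d ≤ 4: NO.
Slack = (n − k + 1) − d = -1.
The slack is negative: d = 5 exceeds n − k + 1 = 4 by 1, so the Singleton bound is violated and no linear [5, 2, 5]_11 code can exist. In particular it is not MDS (MDS requires d = n − k + 1 exactly).
Description: the claimed parameters are [5, 2, 5]_11; such a code would be impossible (violates the Singleton bound).


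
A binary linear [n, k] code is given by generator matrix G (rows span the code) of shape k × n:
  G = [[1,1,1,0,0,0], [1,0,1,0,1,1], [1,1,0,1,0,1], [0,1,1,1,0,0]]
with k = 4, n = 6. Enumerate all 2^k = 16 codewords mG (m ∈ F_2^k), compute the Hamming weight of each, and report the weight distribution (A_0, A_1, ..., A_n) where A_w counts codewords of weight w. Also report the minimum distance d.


Weight distribution: A_0 = 1, A_1 = 1, A_2 = 2, A_3 = 6, A_4 = 5, A_5 = 1. Minimum distance d = 1.

Enumerate all 2^4 = 16 messages m ∈ F_2^4.
For each, compute codeword c = mG in F_2^6, then tally its weight.
  m = 0000 → c = 000000, weight = 0.
  m = 1000 → c = 111000, weight = 3.
  m = 0100 → c = 101011, weight = 4.
  m = 1100 → c = 010011, weight = 3.
  m = 0010 → c = 110101, weight = 4.
  m = 1010 → c = 001101, weight = 3.
  m = 0110 → c = 011110, weight = 4.
  m = 1110 → c = 100110, weight = 3.
  m = 0001 → c = 011100, weight = 3.
  m = 1001 → c = 100100, weight = 2.
  m = 0101 → c = 110111, weight = 5.
  m = 1101 → c = 001111, weight = 4.
  m = 0011 → c = 101001, weight = 3.
  m = 1011 → c = 010001, weight = 2.
  m = 0111 → c = 000010, weight = 1.
  m = 1111 → c = 111010, weight = 4.
Tally weights:
  weight 0: 1 codewords.
  weight 1: 1 codewords.
  weight 2: 2 codewords.
  weight 3: 6 codewords.
  weight 4: 5 codewords.
  weight 5: 1 codewords.
Minimum distance d = smallest w > 0 with A_w > 0 = 1.
Sanity: Σ A_w = 16 = 2^4 = 16 ✓.


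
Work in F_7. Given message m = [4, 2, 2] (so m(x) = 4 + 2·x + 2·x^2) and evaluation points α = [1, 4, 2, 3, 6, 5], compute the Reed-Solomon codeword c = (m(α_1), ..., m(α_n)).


c = [1, 2, 2, 0, 4, 1]

Message polynomial: m(x) = 4 + 2·x + 2·x^2 (mod 7).
For each evaluation point α_i, compute m(α_i) mod 7:
  α_1 = 1: Horner steps 2 → 4 → 1, so m(1) = 1.
  α_2 = 4: Horner steps 2 → 3 → 2, so m(4) = 2.
  α_3 = 2: Horner steps 2 → 6 → 2, so m(2) = 2.
  α_4 = 3: Horner steps 2 → 1 → 0, so m(3) = 0.
  α_5 = 6: Horner steps 2 → 0 → 4, so m(6) = 4.
  α_6 = 5: Horner steps 2 → 5 → 1, so m(5) = 1.
Codeword c = [1, 2, 2, 0, 4, 1] ∈ F_7^6.


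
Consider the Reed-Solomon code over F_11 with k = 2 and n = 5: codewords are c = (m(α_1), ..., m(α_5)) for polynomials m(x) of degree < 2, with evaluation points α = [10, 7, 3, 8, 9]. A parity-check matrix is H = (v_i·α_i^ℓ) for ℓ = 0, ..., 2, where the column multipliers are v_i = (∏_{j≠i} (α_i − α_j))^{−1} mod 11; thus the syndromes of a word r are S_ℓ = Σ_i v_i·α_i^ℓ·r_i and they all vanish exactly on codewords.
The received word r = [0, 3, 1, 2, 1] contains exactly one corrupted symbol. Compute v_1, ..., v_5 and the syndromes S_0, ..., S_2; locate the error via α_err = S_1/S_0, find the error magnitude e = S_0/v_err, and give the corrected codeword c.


S = (4, 1, 3), error at position 3, error magnitude e = 5, c = [0, 3, 7, 2, 1].

Step 1: column multipliers v_i = (∏_{j≠i}(α_i − α_j))^{−1} mod 11.
  i = 1 (α = 10): (10−7)(10−3)(10−8)(10−9) = 3·7·2·1 = 42 ≡ 9, so v_1 = 9^{−1} = 5 (mod 11).
  i = 2 (α = 7): (7−10)(7−3)(7−8)(7−9) = (−3)·4·(−1)·(−2) = −24 ≡ 9, so v_2 = 9^{−1} = 5 (mod 11).
  i = 3 (α = 3): (3−10)(3−7)(3−8)(3−9) = (−7)·(−4)·(−5)·(−6) = 840 ≡ 4, so v_3 = 4^{−1} = 3 (mod 11).
  i = 4 (α = 8): (8−10)(8−7)(8−3)(8−9) = (−2)·1·5·(−1) = 10 ≡ 10, so v_4 = 10^{−1} = 10 (mod 11).
  i = 5 (α = 9): (9−10)(9−7)(9−3)(9−8) = (−1)·2·6·1 = −12 ≡ 10, so v_5 = 10^{−1} = 10 (mod 11).
  v = [5, 5, 3, 10, 10].
Step 2: syndromes of r = [0, 3, 1, 2, 1] (all sums mod 11).
  S_0 = Σ v_i r_i = 5·0 + 5·3 + 3·1 + 10·2 + 10·1 = 48 ≡ 4.
  S_1 = Σ v_i α_i r_i = 5·10·0 + 5·7·3 + 3·3·1 + 10·8·2 + 10·9·1 = 364 ≡ 1.
  α_i^2 mod 11 = [1, 5, 9, 9, 4].
  S_2 = Σ v_i α_i^2 r_i = 5·1·0 + 5·5·3 + 3·9·1 + 10·9·2 + 10·4·1 = 322 ≡ 3.
  S = (4, 1, 3) ≠ 0, so r is not a codeword (an error is present).
Step 3: locate the error. For a single error e at position i, S_ℓ = v_i·e·α_i^ℓ, so α_err = S_1/S_0.
  S_0^{−1} = 4^{−1} = 3 (mod 11), so α_err = 1·3 = 3 ≡ 3 = α_3. Error position i = 3.
  Consistency check: S_2/S_1 = 3·1 = 3 ≡ 3 = α_err ✓ (single-error assumption holds).
Step 4: error magnitude e = S_0/v_3 = S_0·∏_{j≠3}(α_3 − α_j) = 4·4 = 16 ≡ 5 (mod 11).
Step 5: correct position 3: c_3 = r_3 − e = 1 − 5 ≡ 7 (mod 11). Hence c = [0, 3, 7, 2, 1].
  Check: interpolating c through the α_i gives m(x) = 10 + 10·x (degree < 2) with m(α_i) = c_i for every i, so c is indeed a codeword.


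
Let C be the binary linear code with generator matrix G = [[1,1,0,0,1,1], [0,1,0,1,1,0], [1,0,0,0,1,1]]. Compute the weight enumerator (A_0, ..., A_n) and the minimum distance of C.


Weight distribution: A_0 = 1, A_1 = 1, A_2 = 1, A_3 = 3, A_4 = 2. Minimum distance d = 1.

Enumerate all 2^3 = 8 messages m ∈ F_2^3.
For each, compute codeword c = mG in F_2^6, then tally its weight.
  m = 000 → c = 000000, weight = 0.
  m = 100 → c = 110011, weight = 4.
  m = 010 → c = 010110, weight = 3.
  m = 110 → c = 100101, weight = 3.
  m = 001 → c = 100011, weight = 3.
  m = 101 → c = 010000, weight = 1.
  m = 011 → c = 110101, weight = 4.
  m = 111 → c = 000110, weight = 2.
Tally weights:
  weight 0: 1 codewords.
  weight 1: 1 codewords.
  weight 2: 1 codewords.
  weight 3: 3 codewords.
  weight 4: 2 codewords.
Minimum distance d = smallest w > 0 with A_w > 0 = 1.
Sanity: Σ A_w = 8 = 2^3 = 8 ✓.


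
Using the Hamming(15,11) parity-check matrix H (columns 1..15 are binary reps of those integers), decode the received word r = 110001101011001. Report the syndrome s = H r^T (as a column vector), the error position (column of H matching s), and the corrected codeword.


s = (0, 0, 1, 1)^T, error position = 3, corrected codeword c = 111001101011001

Compute s = H r^T mod 2 one row at a time:
  s_1 = 0 + 1 + 0 + 1 + 1 + 0 + 0 + 1 = 4 ≡ 0 (mod 2).
  s_2 = 0 + 0 + 1 + 1 + 1 + 0 + 0 + 1 = 4 ≡ 0 (mod 2).
  s_3 = 1 + 0 + 1 + 1 + 0 + 1 + 0 + 1 = 5 ≡ 1 (mod 2).
  s_4 = 1 + 0 + 0 + 1 + 1 + 1 + 0 + 1 = 5 ≡ 1 (mod 2).
s = (0, 0, 1, 1)^T — this equals column 3 of H (binary 0011), so error is at position 3.
Correct: flip bit 3 of r = 110001101011001 to get c = 111001101011001.


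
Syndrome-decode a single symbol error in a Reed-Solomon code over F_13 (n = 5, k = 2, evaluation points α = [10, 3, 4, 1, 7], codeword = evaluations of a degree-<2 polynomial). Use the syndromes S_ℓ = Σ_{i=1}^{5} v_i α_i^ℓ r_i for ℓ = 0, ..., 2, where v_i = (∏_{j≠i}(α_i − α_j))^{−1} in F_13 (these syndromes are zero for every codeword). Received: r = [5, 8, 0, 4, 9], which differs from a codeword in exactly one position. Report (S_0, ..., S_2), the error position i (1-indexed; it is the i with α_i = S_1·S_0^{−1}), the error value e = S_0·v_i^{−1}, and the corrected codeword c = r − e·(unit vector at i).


S = (7, 8, 11), error at position 2, error magnitude e = 11, c = [5, 10, 0, 4, 9].

Step 1: column multipliers v_i = (∏_{j≠i}(α_i − α_j))^{−1} mod 13.
  i = 1 (α = 10): (10−3)(10−4)(10−1)(10−7) = 7·6·9·3 = 1134 ≡ 3, so v_1 = 3^{−1} = 9 (mod 13).
  i = 2 (α = 3): (3−10)(3−4)(3−1)(3−7) = (−7)·(−1)·2·(−4) = −56 ≡ 9, so v_2 = 9^{−1} = 3 (mod 13).
  i = 3 (α = 4): (4−10)(4−3)(4−1)(4−7) = (−6)·1·3·(−3) = 54 ≡ 2, so v_3 = 2^{−1} = 7 (mod 13).
  i = 4 (α = 1): (1−10)(1−3)(1−4)(1−7) = (−9)·(−2)·(−3)·(−6) = 324 ≡ 12, so v_4 = 12^{−1} = 12 (mod 13).
  i = 5 (α = 7): (7−10)(7−3)(7−4)(7−1) = (−3)·4·3·6 = −216 ≡ 5, so v_5 = 5^{−1} = 8 (mod 13).
  v = [9, 3, 7, 12, 8].
Step 2: syndromes of r = [5, 8, 0, 4, 9] (all sums mod 13).
  S_0 = Σ v_i r_i = 9·5 + 3·8 + 7·0 + 12·4 + 8·9 = 189 ≡ 7.
  S_1 = Σ v_i α_i r_i = 9·10·5 + 3·3·8 + 7·4·0 + 12·1·4 + 8·7·9 = 1074 ≡ 8.
  α_i^2 mod 13 = [9, 9, 3, 1, 10].
  S_2 = Σ v_i α_i^2 r_i = 9·9·5 + 3·9·8 + 7·3·0 + 12·1·4 + 8·10·9 = 1389 ≡ 11.
  S = (7, 8, 11) ≠ 0, so r is not a codeword (an error is present).
Step 3: locate the error. For a single error e at position i, S_ℓ = v_i·e·α_i^ℓ, so α_err = S_1/S_0.
  S_0^{−1} = 7^{−1} = 2 (mod 13), so α_err = 8·2 = 16 ≡ 3 = α_2. Error position i = 2.
  Consistency check: S_2/S_1 = 11·5 = 55 ≡ 3 = α_err ✓ (single-error assumption holds).
Step 4: error magnitude e = S_0/v_2 = S_0·∏_{j≠2}(α_2 − α_j) = 7·9 = 63 ≡ 11 (mod 13).
Step 5: correct position 2: c_2 = r_2 − e = 8 − 11 ≡ 10 (mod 13). Hence c = [5, 10, 0, 4, 9].
  Check: interpolating c through the α_i gives m(x) = 1 + 3·x (degree < 2) with m(α_i) = c_i for every i, so c is indeed a codeword.


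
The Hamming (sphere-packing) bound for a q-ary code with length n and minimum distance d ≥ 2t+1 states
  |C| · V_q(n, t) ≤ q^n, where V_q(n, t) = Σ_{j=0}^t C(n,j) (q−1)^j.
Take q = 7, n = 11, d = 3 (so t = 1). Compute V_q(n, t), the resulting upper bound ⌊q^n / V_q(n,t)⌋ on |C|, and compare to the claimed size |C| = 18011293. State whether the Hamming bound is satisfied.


V_q(n, t) = 67, q^n = 1977326743, Hamming bound = 29512339, |C| = 18011293 ≤ bound (satisfied).

Step 1: Compute V_q(n, t) = Σ_{j=0}^1 C(n, j) (q−1)^j.
  j = 0: C(11,0)·(6)^0 = 1·1 = 1.
  j = 1: C(11,1)·(6)^1 = 11·6 = 66.
  V_q(n, t) = 1 + 66 = 67.
Step 2: q^n = 7^11 = 1977326743.
Step 3: Hamming bound ⌊q^n / V_q(n,t)⌋ = ⌊1977326743/67⌋ = 29512339.
Step 4: Compare |C| = 18011293 to 29512339: satisfied.
The claimed |C| lies below the Hamming bound.


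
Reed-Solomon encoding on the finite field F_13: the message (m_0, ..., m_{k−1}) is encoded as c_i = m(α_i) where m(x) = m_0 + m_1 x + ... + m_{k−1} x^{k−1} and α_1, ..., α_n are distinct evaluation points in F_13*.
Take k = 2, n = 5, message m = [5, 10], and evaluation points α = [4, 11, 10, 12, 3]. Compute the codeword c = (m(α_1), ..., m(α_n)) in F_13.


c = [6, 11, 1, 8, 9]

Message polynomial: m(x) = 5 + 10·x (mod 13).
For each evaluation point α_i, compute m(α_i) mod 13:
  α_1 = 4: Horner steps 10 → 6, so m(4) = 6.
  α_2 = 11: Horner steps 10 → 11, so m(11) = 11.
  α_3 = 10: Horner steps 10 → 1, so m(10) = 1.
  α_4 = 12: Horner steps 10 → 8, so m(12) = 8.
  α_5 = 3: Horner steps 10 → 9, so m(3) = 9.
Codeword c = [6, 11, 1, 8, 9] ∈ F_13^5.


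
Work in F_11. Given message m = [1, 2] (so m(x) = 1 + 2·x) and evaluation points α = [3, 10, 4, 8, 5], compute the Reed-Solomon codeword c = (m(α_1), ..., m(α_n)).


c = [7, 10, 9, 6, 0]

Message polynomial: m(x) = 1 + 2·x (mod 11).
For each evaluation point α_i, compute m(α_i) mod 11:
  α_1 = 3: Horner steps 2 → 7, so m(3) = 7.
  α_2 = 10: Horner steps 2 → 10, so m(10) = 10.
  α_3 = 4: Horner steps 2 → 9, so m(4) = 9.
  α_4 = 8: Horner steps 2 → 6, so m(8) = 6.
  α_5 = 5: Horner steps 2 → 0, so m(5) = 0.
Codeword c = [7, 10, 9, 6, 0] ∈ F_11^5.


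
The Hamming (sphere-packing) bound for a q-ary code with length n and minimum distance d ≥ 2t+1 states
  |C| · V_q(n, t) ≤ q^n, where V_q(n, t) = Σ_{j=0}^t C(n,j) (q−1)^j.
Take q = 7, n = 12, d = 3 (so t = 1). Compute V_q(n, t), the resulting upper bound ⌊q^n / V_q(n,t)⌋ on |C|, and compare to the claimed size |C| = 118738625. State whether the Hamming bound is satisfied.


V_q(n, t) = 73, q^n = 13841287201, Hamming bound = 189606673, |C| = 118738625 ≤ bound (satisfied).

Step 1: Compute V_q(n, t) = Σ_{j=0}^1 C(n, j) (q−1)^j.
  j = 0: C(12,0)·(6)^0 = 1·1 = 1.
  j = 1: C(12,1)·(6)^1 = 12·6 = 72.
  V_q(n, t) = 1 + 72 = 73.
Step 2: q^n = 7^12 = 13841287201.
Step 3: Hamming bound ⌊q^n / V_q(n,t)⌋ = ⌊13841287201/73⌋ = 189606673.
Step 4: Compare |C| = 118738625 to 189606673: satisfied.
The claimed |C| lies below the Hamming bound.


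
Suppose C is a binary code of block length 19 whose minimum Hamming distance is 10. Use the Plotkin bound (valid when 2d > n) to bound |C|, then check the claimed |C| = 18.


Plotkin bound M ≤ 20; given |C| = 18 ≤ bound (satisfied).

Check applicability: 2d = 20, n = 19.
2d − n = 1 > 0, so Plotkin applies.
Compute d/(2d−n) = 10/1 ≈ 10.0000.
⌊d/(2d−n)⌋ = 10.
Plotkin bound: M ≤ 2·10 = 20.
Given |C| = 18, check: satisfied.
This |C| is below the Plotkin bound.


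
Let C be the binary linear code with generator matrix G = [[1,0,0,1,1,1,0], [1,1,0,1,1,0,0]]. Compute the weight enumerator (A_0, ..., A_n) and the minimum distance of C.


Weight distribution: A_0 = 1, A_2 = 1, A_4 = 2. Minimum distance d = 2.

Enumerate all 2^2 = 4 messages m ∈ F_2^2.
For each, compute codeword c = mG in F_2^7, then tally its weight.
  m = 00 → c = 0000000, weight = 0.
  m = 10 → c = 1001110, weight = 4.
  m = 01 → c = 1101100, weight = 4.
  m = 11 → c = 0100010, weight = 2.
Tally weights:
  weight 0: 1 codewords.
  weight 2: 1 codewords.
  weight 4: 2 codewords.
Minimum distance d = smallest w > 0 with A_w > 0 = 2.
Sanity: Σ A_w = 4 = 2^2 = 4 ✓.


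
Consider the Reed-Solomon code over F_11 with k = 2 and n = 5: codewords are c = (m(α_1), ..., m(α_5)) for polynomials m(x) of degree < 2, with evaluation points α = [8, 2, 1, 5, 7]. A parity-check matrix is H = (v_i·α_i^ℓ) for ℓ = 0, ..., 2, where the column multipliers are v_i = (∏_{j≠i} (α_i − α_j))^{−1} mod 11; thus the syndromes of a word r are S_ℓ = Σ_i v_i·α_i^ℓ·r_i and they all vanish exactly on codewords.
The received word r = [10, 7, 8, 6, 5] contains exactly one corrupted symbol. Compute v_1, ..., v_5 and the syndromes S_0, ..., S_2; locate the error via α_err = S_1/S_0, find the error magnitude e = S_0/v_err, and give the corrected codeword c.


S = (3, 6, 1), error at position 2, error magnitude e = 5, c = [10, 2, 8, 6, 5].

Step 1: column multipliers v_i = (∏_{j≠i}(α_i − α_j))^{−1} mod 11.
  i = 1 (α = 8): (8−2)(8−1)(8−5)(8−7) = 6·7·3·1 = 126 ≡ 5, so v_1 = 5^{−1} = 9 (mod 11).
  i = 2 (α = 2): (2−8)(2−1)(2−5)(2−7) = (−6)·1·(−3)·(−5) = −90 ≡ 9, so v_2 = 9^{−1} = 5 (mod 11).
  i = 3 (α = 1): (1−8)(1−2)(1−5)(1−7) = (−7)·(−1)·(−4)·(−6) = 168 ≡ 3, so v_3 = 3^{−1} = 4 (mod 11).
  i = 4 (α = 5): (5−8)(5−2)(5−1)(5−7) = (−3)·3·4·(−2) = 72 ≡ 6, so v_4 = 6^{−1} = 2 (mod 11).
  i = 5 (α = 7): (7−8)(7−2)(7−1)(7−5) = (−1)·5·6·2 = −60 ≡ 6, so v_5 = 6^{−1} = 2 (mod 11).
  v = [9, 5, 4, 2, 2].
Step 2: syndromes of r = [10, 7, 8, 6, 5] (all sums mod 11).
  S_0 = Σ v_i r_i = 9·10 + 5·7 + 4·8 + 2·6 + 2·5 = 179 ≡ 3.
  S_1 = Σ v_i α_i r_i = 9·8·10 + 5·2·7 + 4·1·8 + 2·5·6 + 2·7·5 = 952 ≡ 6.
  α_i^2 mod 11 = [9, 4, 1, 3, 5].
  S_2 = Σ v_i α_i^2 r_i = 9·9·10 + 5·4·7 + 4·1·8 + 2·3·6 + 2·5·5 = 1068 ≡ 1.
  S = (3, 6, 1) ≠ 0, so r is not a codeword (an error is present).
Step 3: locate the error. For a single error e at position i, S_ℓ = v_i·e·α_i^ℓ, so α_err = S_1/S_0.
  S_0^{−1} = 3^{−1} = 4 (mod 11), so α_err = 6·4 = 24 ≡ 2 = α_2. Error position i = 2.
  Consistency check: S_2/S_1 = 1·2 = 2 ≡ 2 = α_err ✓ (single-error assumption holds).
Step 4: error magnitude e = S_0/v_2 = S_0·∏_{j≠2}(α_2 − α_j) = 3·9 = 27 ≡ 5 (mod 11).
Step 5: correct position 2: c_2 = r_2 − e = 7 − 5 ≡ 2 (mod 11). Hence c = [10, 2, 8, 6, 5].
  Check: interpolating c through the α_i gives m(x) = 3 + 5·x (degree < 2) with m(α_i) = c_i for every i, so c is indeed a codeword.


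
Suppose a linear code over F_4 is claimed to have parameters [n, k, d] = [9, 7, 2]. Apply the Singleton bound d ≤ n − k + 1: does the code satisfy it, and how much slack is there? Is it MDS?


Singleton RHS = n − k + 1 = 3, slack = 1, bound satisfied, not MDS.

Singleton bound: d ≤ n − k + 1.
Here n = 9, k = 7, so n − k + 1 = 3.
Given d = 2, check d ≤ 3: YES.
Slack = (n − k + 1) − d = 1.
The code is NOT MDS (slack = 1 > 0).
Description: the claimed parameters are [9, 7, 2]_4; such a code would be non-MDS.


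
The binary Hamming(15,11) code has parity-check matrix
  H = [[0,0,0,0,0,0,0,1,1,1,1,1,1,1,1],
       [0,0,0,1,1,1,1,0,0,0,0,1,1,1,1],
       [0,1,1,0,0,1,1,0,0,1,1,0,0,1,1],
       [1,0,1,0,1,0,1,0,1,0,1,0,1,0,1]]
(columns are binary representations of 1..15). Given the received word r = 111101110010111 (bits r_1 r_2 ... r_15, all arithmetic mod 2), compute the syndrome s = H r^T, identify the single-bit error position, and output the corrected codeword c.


s = (1, 0, 1, 0)^T, error position = 10, corrected codeword c = 111101110110111

Compute s = H r^T mod 2 one row at a time:
  s_1 = 1 + 0 + 0 + 1 + 0 + 1 + 1 + 1 = 5 ≡ 1 (mod 2).
  s_2 = 1 + 0 + 1 + 1 + 0 + 1 + 1 + 1 = 6 ≡ 0 (mod 2).
  s_3 = 1 + 1 + 1 + 1 + 0 + 1 + 1 + 1 = 7 ≡ 1 (mod 2).
  s_4 = 1 + 1 + 0 + 1 + 0 + 1 + 1 + 1 = 6 ≡ 0 (mod 2).
s = (1, 0, 1, 0)^T — this equals column 10 of H (binary 1010), so error is at position 10.
Correct: flip bit 10 of r = 111101110010111 to get c = 111101110110111.
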